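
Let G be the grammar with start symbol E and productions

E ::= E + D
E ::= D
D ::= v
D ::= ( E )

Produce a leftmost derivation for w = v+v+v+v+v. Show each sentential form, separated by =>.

E => E+D => E+D+D => E+D+D+D => E+D+D+D+D => D+D+D+D+D => v+D+D+D+D => v+v+D+D+D => v+v+v+D+D => v+v+v+v+D => v+v+v+v+v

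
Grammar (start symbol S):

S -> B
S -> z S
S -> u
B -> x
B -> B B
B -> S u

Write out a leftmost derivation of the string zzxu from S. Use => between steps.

S => zS => zB => zSu => zzSu => zzBu => zzxu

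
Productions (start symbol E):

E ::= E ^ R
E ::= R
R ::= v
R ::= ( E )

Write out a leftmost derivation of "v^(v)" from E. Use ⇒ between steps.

E ⇒ E^R   [E ::= E ^ R]
E^R ⇒ R^R   [E ::= R]
R^R ⇒ v^R   [R ::= v]
v^R ⇒ v^(E)   [R ::= ( E )]
v^(E) ⇒ v^(R)   [E ::= R]
v^(R) ⇒ v^(v)   [R ::= v]

E⇒E^R⇒R^R⇒v^R⇒v^(E)⇒v^(R)⇒v^(v)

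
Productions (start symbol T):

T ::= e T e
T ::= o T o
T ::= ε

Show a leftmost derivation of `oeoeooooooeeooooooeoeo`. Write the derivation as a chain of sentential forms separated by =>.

T => oTo => oeTeo => oeoToeo => oeoeTeoeo => oeoeoToeoeo => oeoeooTooeoeo => oeoeoooToooeoeo => oeoeooooTooooeoeo => oeoeoooooToooooeoeo => oeoeooooooTooooooeoeo => oeoeooooooeTeooooooeoeo => oeoeooooooeeooooooeoeo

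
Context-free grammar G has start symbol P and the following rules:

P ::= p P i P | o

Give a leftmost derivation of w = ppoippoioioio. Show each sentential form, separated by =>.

P => pPiP => ppPiPiP => ppoiPiP => ppoipPiPiP => ppoippPiPiPiP => ppoippoiPiPiP => ppoippoioiPiP => ppoippoioioiP => ppoippoioioio

P => pPiP   [P ::= p P i P]
pPiP => ppPiPiP   [P ::= p P i P]
ppPiPiP => ppoiPiP   [P ::= o]
ppoiPiP => ppoipPiPiP   [P ::= p P i P]
ppoipPiPiP => ppoippPiPiPiP   [P ::= p P i P]
ppoippPiPiPiP => ppoippoiPiPiP   [P ::= o]
ppoippoiPiPiP => ppoippoioiPiP   [P ::= o]
ppoippoioiPiP => ppoippoioioiP   [P ::= o]
ppoippoioioiP => ppoippoioioio   [P ::= o]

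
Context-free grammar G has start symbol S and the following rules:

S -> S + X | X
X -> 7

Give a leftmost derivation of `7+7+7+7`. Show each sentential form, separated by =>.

S => S+X   [S -> S + X]
S+X => S+X+X   [S -> S + X]
S+X+X => S+X+X+X   [S -> S + X]
S+X+X+X => X+X+X+X   [S -> X]
X+X+X+X => 7+X+X+X   [X -> 7]
7+X+X+X => 7+7+X+X   [X -> 7]
7+7+X+X => 7+7+7+X   [X -> 7]
7+7+7+X => 7+7+7+7   [X -> 7]

S=>S+X=>S+X+X=>S+X+X+X=>X+X+X+X=>7+X+X+X=>7+7+X+X=>7+7+7+X=>7+7+7+7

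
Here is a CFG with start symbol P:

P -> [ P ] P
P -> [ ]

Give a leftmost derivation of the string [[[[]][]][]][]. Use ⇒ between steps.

P ⇒ [P]P   [P -> [ P ] P]
[P]P ⇒ [[P]P]P   [P -> [ P ] P]
[[P]P]P ⇒ [[[P]P]P]P   [P -> [ P ] P]
[[[P]P]P]P ⇒ [[[[]]P]P]P   [P -> [ ]]
[[[[]]P]P]P ⇒ [[[[]][]]P]P   [P -> [ ]]
[[[[]][]]P]P ⇒ [[[[]][]][]]P   [P -> [ ]]
[[[[]][]][]]P ⇒ [[[[]][]][]][]   [P -> [ ]]

P⇒[P]P⇒[[P]P]P⇒[[[P]P]P]P⇒[[[[]]P]P]P⇒[[[[]][]]P]P⇒[[[[]][]][]]P⇒[[[[]][]][]][]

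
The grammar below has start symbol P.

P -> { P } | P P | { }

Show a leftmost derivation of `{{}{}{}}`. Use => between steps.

P => {P}   [P -> { P }]
{P} => {PP}   [P -> P P]
{PP} => {PPP}   [P -> P P]
{PPP} => {{}PP}   [P -> { }]
{{}PP} => {{}{}P}   [P -> { }]
{{}{}P} => {{}{}{}}   [P -> { }]

P => {P} => {PP} => {PPP} => {{}PP} => {{}{}P} => {{}{}{}}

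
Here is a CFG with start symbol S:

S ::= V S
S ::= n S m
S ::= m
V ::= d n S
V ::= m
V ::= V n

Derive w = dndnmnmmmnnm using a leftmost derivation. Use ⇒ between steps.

S ⇒ VS ⇒ VnS ⇒ VnnS ⇒ dnSnnS ⇒ dnVSnnS ⇒ dndnSSnnS ⇒ dndnmSnnS ⇒ dndnmnSmnnS ⇒ dndnmnVSmnnS ⇒ dndnmnmSmnnS ⇒ dndnmnmmmnnS ⇒ dndnmnmmmnnm

S ⇒ VS   [S ::= V S]
VS ⇒ VnS   [V ::= V n]
VnS ⇒ VnnS   [V ::= V n]
VnnS ⇒ dnSnnS   [V ::= d n S]
dnSnnS ⇒ dnVSnnS   [S ::= V S]
dnVSnnS ⇒ dndnSSnnS   [V ::= d n S]
dndnSSnnS ⇒ dndnmSnnS   [S ::= m]
dndnmSnnS ⇒ dndnmnSmnnS   [S ::= n S m]
dndnmnSmnnS ⇒ dndnmnVSmnnS   [S ::= V S]
dndnmnVSmnnS ⇒ dndnmnmSmnnS   [V ::= m]
dndnmnmSmnnS ⇒ dndnmnmmmnnS   [S ::= m]
dndnmnmmmnnS ⇒ dndnmnmmmnnm   [S ::= m]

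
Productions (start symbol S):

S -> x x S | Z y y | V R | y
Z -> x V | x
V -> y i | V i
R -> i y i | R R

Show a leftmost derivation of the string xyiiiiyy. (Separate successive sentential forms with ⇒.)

S ⇒ Zyy   [S -> Z y y]
Zyy ⇒ xVyy   [Z -> x V]
xVyy ⇒ xViyy   [V -> V i]
xViyy ⇒ xViiyy   [V -> V i]
xViiyy ⇒ xViiiyy   [V -> V i]
xViiiyy ⇒ xyiiiiyy   [V -> y i]

S ⇒ Zyy ⇒ xVyy ⇒ xViyy ⇒ xViiyy ⇒ xViiiyy ⇒ xyiiiiyy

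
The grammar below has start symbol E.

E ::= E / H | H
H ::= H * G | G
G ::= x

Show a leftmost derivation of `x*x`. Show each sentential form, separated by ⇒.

E ⇒ H   [E ::= H]
H ⇒ H*G   [H ::= H * G]
H*G ⇒ G*G   [H ::= G]
G*G ⇒ x*G   [G ::= x]
x*G ⇒ x*x   [G ::= x]

E ⇒ H ⇒ H*G ⇒ G*G ⇒ x*G ⇒ x*x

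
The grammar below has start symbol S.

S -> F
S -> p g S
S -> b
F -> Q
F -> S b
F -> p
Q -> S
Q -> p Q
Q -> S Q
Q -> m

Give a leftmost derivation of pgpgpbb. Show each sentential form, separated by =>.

S => F   [S -> F]
F => Sb   [F -> S b]
Sb => Fb   [S -> F]
Fb => Sbb   [F -> S b]
Sbb => pgSbb   [S -> p g S]
pgSbb => pgpgSbb   [S -> p g S]
pgpgSbb => pgpgFbb   [S -> F]
pgpgFbb => pgpgpbb   [F -> p]

S => F => Sb => Fb => Sbb => pgSbb => pgpgSbb => pgpgFbb => pgpgpbb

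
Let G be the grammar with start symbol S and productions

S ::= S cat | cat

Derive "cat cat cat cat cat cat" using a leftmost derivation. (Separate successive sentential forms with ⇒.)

S ⇒ S cat   [S ::= S cat]
S cat ⇒ S cat cat   [S ::= S cat]
S cat cat ⇒ S cat cat cat   [S ::= S cat]
S cat cat cat ⇒ S cat cat cat cat   [S ::= S cat]
S cat cat cat cat ⇒ S cat cat cat cat cat   [S ::= S cat]
S cat cat cat cat cat ⇒ cat cat cat cat cat cat   [S ::= cat]

S ⇒ S cat ⇒ S cat cat ⇒ S cat cat cat ⇒ S cat cat cat cat ⇒ S cat cat cat cat cat ⇒ cat cat cat cat cat cat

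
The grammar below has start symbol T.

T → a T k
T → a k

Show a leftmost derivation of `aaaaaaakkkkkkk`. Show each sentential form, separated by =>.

T => aTk   [T → a T k]
aTk => aaTkk   [T → a T k]
aaTkk => aaaTkkk   [T → a T k]
aaaTkkk => aaaaTkkkk   [T → a T k]
aaaaTkkkk => aaaaaTkkkkk   [T → a T k]
aaaaaTkkkkk => aaaaaaTkkkkkk   [T → a T k]
aaaaaaTkkkkkk => aaaaaaakkkkkkk   [T → a k]

T => aTk => aaTkk => aaaTkkk => aaaaTkkkk => aaaaaTkkkkk => aaaaaaTkkkkkk => aaaaaaakkkkkkk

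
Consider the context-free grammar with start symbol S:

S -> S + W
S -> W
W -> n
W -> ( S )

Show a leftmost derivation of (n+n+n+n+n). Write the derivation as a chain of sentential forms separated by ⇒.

S ⇒ W ⇒ (S) ⇒ (S+W) ⇒ (S+W+W) ⇒ (S+W+W+W) ⇒ (S+W+W+W+W) ⇒ (W+W+W+W+W) ⇒ (n+W+W+W+W) ⇒ (n+n+W+W+W) ⇒ (n+n+n+W+W) ⇒ (n+n+n+n+W) ⇒ (n+n+n+n+n)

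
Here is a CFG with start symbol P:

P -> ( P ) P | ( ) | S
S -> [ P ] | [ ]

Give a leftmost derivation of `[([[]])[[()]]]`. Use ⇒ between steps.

P ⇒ S   [P -> S]
S ⇒ [P]   [S -> [ P ]]
[P] ⇒ [(P)P]   [P -> ( P ) P]
[(P)P] ⇒ [(S)P]   [P -> S]
[(S)P] ⇒ [([P])P]   [S -> [ P ]]
[([P])P] ⇒ [([S])P]   [P -> S]
[([S])P] ⇒ [([[]])P]   [S -> [ ]]
[([[]])P] ⇒ [([[]])S]   [P -> S]
[([[]])S] ⇒ [([[]])[P]]   [S -> [ P ]]
[([[]])[P]] ⇒ [([[]])[S]]   [P -> S]
[([[]])[S]] ⇒ [([[]])[[P]]]   [S -> [ P ]]
[([[]])[[P]]] ⇒ [([[]])[[()]]]   [P -> ( )]

P⇒S⇒[P]⇒[(P)P]⇒[(S)P]⇒[([P])P]⇒[([S])P]⇒[([[]])P]⇒[([[]])S]⇒[([[]])[P]]⇒[([[]])[S]]⇒[([[]])[[P]]]⇒[([[]])[[()]]]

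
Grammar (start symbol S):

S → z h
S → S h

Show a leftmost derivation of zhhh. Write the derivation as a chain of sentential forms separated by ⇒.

S⇒Sh⇒Shh⇒zhhh

S ⇒ Sh   [S → S h]
Sh ⇒ Shh   [S → S h]
Shh ⇒ zhhh   [S → z h]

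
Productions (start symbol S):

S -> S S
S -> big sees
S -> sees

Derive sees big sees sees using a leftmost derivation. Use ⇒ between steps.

S ⇒ S S ⇒ sees S ⇒ sees S S ⇒ sees big sees S ⇒ sees big sees sees

S ⇒ S S   [S -> S S]
S S ⇒ sees S   [S -> sees]
sees S ⇒ sees S S   [S -> S S]
sees S S ⇒ sees big sees S   [S -> big sees]
sees big sees S ⇒ sees big sees sees   [S -> sees]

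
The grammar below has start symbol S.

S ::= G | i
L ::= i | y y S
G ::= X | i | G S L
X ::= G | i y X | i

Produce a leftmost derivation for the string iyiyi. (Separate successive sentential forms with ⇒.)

S ⇒ G ⇒ X ⇒ iyX ⇒ iyiyX ⇒ iyiyi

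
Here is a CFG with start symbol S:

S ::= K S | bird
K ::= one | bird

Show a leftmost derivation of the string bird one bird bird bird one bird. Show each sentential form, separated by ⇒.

S ⇒ K S ⇒ bird S ⇒ bird K S ⇒ bird one S ⇒ bird one K S ⇒ bird one bird S ⇒ bird one bird K S ⇒ bird one bird bird S ⇒ bird one bird bird K S ⇒ bird one bird bird bird S ⇒ bird one bird bird bird K S ⇒ bird one bird bird bird one S ⇒ bird one bird bird bird one bird

S ⇒ K S   [S ::= K S]
K S ⇒ bird S   [K ::= bird]
bird S ⇒ bird K S   [S ::= K S]
bird K S ⇒ bird one S   [K ::= one]
bird one S ⇒ bird one K S   [S ::= K S]
bird one K S ⇒ bird one bird S   [K ::= bird]
bird one bird S ⇒ bird one bird K S   [S ::= K S]
bird one bird K S ⇒ bird one bird bird S   [K ::= bird]
bird one bird bird S ⇒ bird one bird bird K S   [S ::= K S]
bird one bird bird K S ⇒ bird one bird bird bird S   [K ::= bird]
bird one bird bird bird S ⇒ bird one bird bird bird K S   [S ::= K S]
bird one bird bird bird K S ⇒ bird one bird bird bird one S   [K ::= one]
bird one bird bird bird one S ⇒ bird one bird bird bird one bird   [S ::= bird]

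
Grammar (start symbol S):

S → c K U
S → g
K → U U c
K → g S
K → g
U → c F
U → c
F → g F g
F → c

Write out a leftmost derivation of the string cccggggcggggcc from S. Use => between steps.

S => cKU   [S → c K U]
cKU => cUUcU   [K → U U c]
cUUcU => ccUcU   [U → c]
ccUcU => cccFcU   [U → c F]
cccFcU => cccgFgcU   [F → g F g]
cccgFgcU => cccggFggcU   [F → g F g]
cccggFggcU => cccgggFgggcU   [F → g F g]
cccgggFgggcU => cccggggFggggcU   [F → g F g]
cccggggFggggcU => cccggggcggggcU   [F → c]
cccggggcggggcU => cccggggcggggcc   [U → c]

S => cKU => cUUcU => ccUcU => cccFcU => cccgFgcU => cccggFggcU => cccgggFgggcU => cccggggFggggcU => cccggggcggggcU => cccggggcggggcc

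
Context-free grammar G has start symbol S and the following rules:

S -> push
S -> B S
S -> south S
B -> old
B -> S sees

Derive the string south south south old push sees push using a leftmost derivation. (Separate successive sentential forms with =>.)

S => south S => south south S => south south south S => south south south B S => south south south old S => south south south old B S => south south south old S sees S => south south south old push sees S => south south south old push sees push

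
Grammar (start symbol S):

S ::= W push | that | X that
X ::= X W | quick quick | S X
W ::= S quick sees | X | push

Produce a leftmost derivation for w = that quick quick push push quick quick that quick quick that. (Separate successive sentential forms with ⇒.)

S ⇒ X that   [S ::= X that]
X that ⇒ S X that   [X ::= S X]
S X that ⇒ X that X that   [S ::= X that]
X that X that ⇒ S X that X that   [X ::= S X]
S X that X that ⇒ that X that X that   [S ::= that]
that X that X that ⇒ that S X that X that   [X ::= S X]
that S X that X that ⇒ that W push X that X that   [S ::= W push]
that W push X that X that ⇒ that X push X that X that   [W ::= X]
that X push X that X that ⇒ that X W push X that X that   [X ::= X W]
that X W push X that X that ⇒ that quick quick W push X that X that   [X ::= quick quick]
that quick quick W push X that X that ⇒ that quick quick push push X that X that   [W ::= push]
that quick quick push push X that X that ⇒ that quick quick push push quick quick that X that   [X ::= quick quick]
that quick quick push push quick quick that X that ⇒ that quick quick push push quick quick that quick quick that   [X ::= quick quick]

S ⇒ X that ⇒ S X that ⇒ X that X that ⇒ S X that X that ⇒ that X that X that ⇒ that S X that X that ⇒ that W push X that X that ⇒ that X push X that X that ⇒ that X W push X that X that ⇒ that quick quick W push X that X that ⇒ that quick quick push push X that X that ⇒ that quick quick push push quick quick that X that ⇒ that quick quick push push quick quick that quick quick that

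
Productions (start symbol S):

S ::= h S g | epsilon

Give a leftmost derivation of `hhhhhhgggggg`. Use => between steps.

S => hSg => hhSgg => hhhSggg => hhhhSgggg => hhhhhSggggg => hhhhhhSgggggg => hhhhhhgggggg

S => hSg   [S ::= h S g]
hSg => hhSgg   [S ::= h S g]
hhSgg => hhhSggg   [S ::= h S g]
hhhSggg => hhhhSgggg   [S ::= h S g]
hhhhSgggg => hhhhhSggggg   [S ::= h S g]
hhhhhSggggg => hhhhhhSgggggg   [S ::= h S g]
hhhhhhSgggggg => hhhhhhgggggg   [S ::= epsilon]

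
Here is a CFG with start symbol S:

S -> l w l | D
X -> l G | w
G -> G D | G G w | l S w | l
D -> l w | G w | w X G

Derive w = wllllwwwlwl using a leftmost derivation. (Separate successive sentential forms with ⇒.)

S ⇒ D ⇒ wXG ⇒ wlGG ⇒ wlGDG ⇒ wllSwDG ⇒ wllDwDG ⇒ wllGwwDG ⇒ wllGGwwwDG ⇒ wlllGwwwDG ⇒ wllllwwwDG ⇒ wllllwwwlwG ⇒ wllllwwwlwl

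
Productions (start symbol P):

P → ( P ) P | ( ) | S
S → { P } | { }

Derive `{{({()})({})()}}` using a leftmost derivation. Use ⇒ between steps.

P ⇒ S   [P → S]
S ⇒ {P}   [S → { P }]
{P} ⇒ {S}   [P → S]
{S} ⇒ {{P}}   [S → { P }]
{{P}} ⇒ {{(P)P}}   [P → ( P ) P]
{{(P)P}} ⇒ {{(S)P}}   [P → S]
{{(S)P}} ⇒ {{({P})P}}   [S → { P }]
{{({P})P}} ⇒ {{({()})P}}   [P → ( )]
{{({()})P}} ⇒ {{({()})(P)P}}   [P → ( P ) P]
{{({()})(P)P}} ⇒ {{({()})(S)P}}   [P → S]
{{({()})(S)P}} ⇒ {{({()})({})P}}   [S → { }]
{{({()})({})P}} ⇒ {{({()})({})()}}   [P → ( )]

P⇒S⇒{P}⇒{S}⇒{{P}}⇒{{(P)P}}⇒{{(S)P}}⇒{{({P})P}}⇒{{({()})P}}⇒{{({()})(P)P}}⇒{{({()})(S)P}}⇒{{({()})({})P}}⇒{{({()})({})()}}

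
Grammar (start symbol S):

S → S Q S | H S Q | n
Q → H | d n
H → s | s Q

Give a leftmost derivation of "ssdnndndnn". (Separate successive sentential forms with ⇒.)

S ⇒ SQS   [S → S Q S]
SQS ⇒ HSQQS   [S → H S Q]
HSQQS ⇒ sQSQQS   [H → s Q]
sQSQQS ⇒ sHSQQS   [Q → H]
sHSQQS ⇒ ssQSQQS   [H → s Q]
ssQSQQS ⇒ ssdnSQQS   [Q → d n]
ssdnSQQS ⇒ ssdnnQQS   [S → n]
ssdnnQQS ⇒ ssdnndnQS   [Q → d n]
ssdnndnQS ⇒ ssdnndndnS   [Q → d n]
ssdnndndnS ⇒ ssdnndndnn   [S → n]

S ⇒ SQS ⇒ HSQQS ⇒ sQSQQS ⇒ sHSQQS ⇒ ssQSQQS ⇒ ssdnSQQS ⇒ ssdnnQQS ⇒ ssdnndnQS ⇒ ssdnndndnS ⇒ ssdnndndnn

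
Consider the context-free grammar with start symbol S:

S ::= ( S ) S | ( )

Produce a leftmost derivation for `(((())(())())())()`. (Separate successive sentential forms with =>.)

S=>(S)S=>((S)S)S=>(((S)S)S)S=>(((())S)S)S=>(((())(S)S)S)S=>(((())(())S)S)S=>(((())(())())S)S=>(((())(())())())S=>(((())(())())())()

S => (S)S   [S ::= ( S ) S]
(S)S => ((S)S)S   [S ::= ( S ) S]
((S)S)S => (((S)S)S)S   [S ::= ( S ) S]
(((S)S)S)S => (((())S)S)S   [S ::= ( )]
(((())S)S)S => (((())(S)S)S)S   [S ::= ( S ) S]
(((())(S)S)S)S => (((())(())S)S)S   [S ::= ( )]
(((())(())S)S)S => (((())(())())S)S   [S ::= ( )]
(((())(())())S)S => (((())(())())())S   [S ::= ( )]
(((())(())())())S => (((())(())())())()   [S ::= ( )]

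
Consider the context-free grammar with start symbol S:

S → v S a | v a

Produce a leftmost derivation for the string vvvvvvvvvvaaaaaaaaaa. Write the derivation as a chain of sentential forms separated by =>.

S => vSa => vvSaa => vvvSaaa => vvvvSaaaa => vvvvvSaaaaa => vvvvvvSaaaaaa => vvvvvvvSaaaaaaa => vvvvvvvvSaaaaaaaa => vvvvvvvvvSaaaaaaaaa => vvvvvvvvvvaaaaaaaaaa

S => vSa   [S → v S a]
vSa => vvSaa   [S → v S a]
vvSaa => vvvSaaa   [S → v S a]
vvvSaaa => vvvvSaaaa   [S → v S a]
vvvvSaaaa => vvvvvSaaaaa   [S → v S a]
vvvvvSaaaaa => vvvvvvSaaaaaa   [S → v S a]
vvvvvvSaaaaaa => vvvvvvvSaaaaaaa   [S → v S a]
vvvvvvvSaaaaaaa => vvvvvvvvSaaaaaaaa   [S → v S a]
vvvvvvvvSaaaaaaaa => vvvvvvvvvSaaaaaaaaa   [S → v S a]
vvvvvvvvvSaaaaaaaaa => vvvvvvvvvvaaaaaaaaaa   [S → v a]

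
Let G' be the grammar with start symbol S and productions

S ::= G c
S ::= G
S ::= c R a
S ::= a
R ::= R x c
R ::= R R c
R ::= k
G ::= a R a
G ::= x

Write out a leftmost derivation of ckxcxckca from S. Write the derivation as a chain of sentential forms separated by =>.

S => cRa   [S ::= c R a]
cRa => cRRca   [R ::= R R c]
cRRca => cRxcRca   [R ::= R x c]
cRxcRca => cRxcxcRca   [R ::= R x c]
cRxcxcRca => ckxcxcRca   [R ::= k]
ckxcxcRca => ckxcxckca   [R ::= k]

S => cRa => cRRca => cRxcRca => cRxcxcRca => ckxcxcRca => ckxcxckca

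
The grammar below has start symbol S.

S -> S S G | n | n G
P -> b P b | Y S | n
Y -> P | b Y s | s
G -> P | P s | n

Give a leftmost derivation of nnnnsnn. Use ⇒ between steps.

S⇒SSG⇒nSG⇒nSSGG⇒nnSGG⇒nnnGGG⇒nnnPGG⇒nnnnGG⇒nnnnPG⇒nnnnYSG⇒nnnnsSG⇒nnnnsnG⇒nnnnsnn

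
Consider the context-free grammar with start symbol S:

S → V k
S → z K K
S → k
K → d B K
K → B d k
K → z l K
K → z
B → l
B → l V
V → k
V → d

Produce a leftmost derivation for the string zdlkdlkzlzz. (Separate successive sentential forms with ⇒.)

S ⇒ zKK   [S → z K K]
zKK ⇒ zdBKK   [K → d B K]
zdBKK ⇒ zdlVKK   [B → l V]
zdlVKK ⇒ zdlkKK   [V → k]
zdlkKK ⇒ zdlkdBKK   [K → d B K]
zdlkdBKK ⇒ zdlkdlVKK   [B → l V]
zdlkdlVKK ⇒ zdlkdlkKK   [V → k]
zdlkdlkKK ⇒ zdlkdlkzlKK   [K → z l K]
zdlkdlkzlKK ⇒ zdlkdlkzlzK   [K → z]
zdlkdlkzlzK ⇒ zdlkdlkzlzz   [K → z]

S ⇒ zKK ⇒ zdBKK ⇒ zdlVKK ⇒ zdlkKK ⇒ zdlkdBKK ⇒ zdlkdlVKK ⇒ zdlkdlkKK ⇒ zdlkdlkzlKK ⇒ zdlkdlkzlzK ⇒ zdlkdlkzlzz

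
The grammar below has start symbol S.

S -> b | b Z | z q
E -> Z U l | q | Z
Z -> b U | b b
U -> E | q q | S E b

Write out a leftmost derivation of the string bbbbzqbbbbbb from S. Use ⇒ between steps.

S ⇒ bZ   [S -> b Z]
bZ ⇒ bbU   [Z -> b U]
bbU ⇒ bbSEb   [U -> S E b]
bbSEb ⇒ bbbZEb   [S -> b Z]
bbbZEb ⇒ bbbbUEb   [Z -> b U]
bbbbUEb ⇒ bbbbSEbEb   [U -> S E b]
bbbbSEbEb ⇒ bbbbzqEbEb   [S -> z q]
bbbbzqEbEb ⇒ bbbbzqZbEb   [E -> Z]
bbbbzqZbEb ⇒ bbbbzqbbbEb   [Z -> b b]
bbbbzqbbbEb ⇒ bbbbzqbbbZb   [E -> Z]
bbbbzqbbbZb ⇒ bbbbzqbbbbbb   [Z -> b b]

S ⇒ bZ ⇒ bbU ⇒ bbSEb ⇒ bbbZEb ⇒ bbbbUEb ⇒ bbbbSEbEb ⇒ bbbbzqEbEb ⇒ bbbbzqZbEb ⇒ bbbbzqbbbEb ⇒ bbbbzqbbbZb ⇒ bbbbzqbbbbbb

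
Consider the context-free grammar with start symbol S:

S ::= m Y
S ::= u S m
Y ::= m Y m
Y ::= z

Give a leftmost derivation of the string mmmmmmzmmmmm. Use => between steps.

S => mY => mmYm => mmmYmm => mmmmYmmm => mmmmmYmmmm => mmmmmmYmmmmm => mmmmmmzmmmmm

S => mY   [S ::= m Y]
mY => mmYm   [Y ::= m Y m]
mmYm => mmmYmm   [Y ::= m Y m]
mmmYmm => mmmmYmmm   [Y ::= m Y m]
mmmmYmmm => mmmmmYmmmm   [Y ::= m Y m]
mmmmmYmmmm => mmmmmmYmmmmm   [Y ::= m Y m]
mmmmmmYmmmmm => mmmmmmzmmmmm   [Y ::= z]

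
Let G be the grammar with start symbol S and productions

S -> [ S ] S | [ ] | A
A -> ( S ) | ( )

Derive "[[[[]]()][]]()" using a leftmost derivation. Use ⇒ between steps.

S ⇒ [S]S ⇒ [[S]S]S ⇒ [[[S]S]S]S ⇒ [[[[]]S]S]S ⇒ [[[[]]A]S]S ⇒ [[[[]]()]S]S ⇒ [[[[]]()][]]S ⇒ [[[[]]()][]]A ⇒ [[[[]]()][]]()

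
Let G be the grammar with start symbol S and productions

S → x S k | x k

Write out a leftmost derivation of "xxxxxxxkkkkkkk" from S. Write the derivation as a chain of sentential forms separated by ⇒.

S⇒xSk⇒xxSkk⇒xxxSkkk⇒xxxxSkkkk⇒xxxxxSkkkkk⇒xxxxxxSkkkkkk⇒xxxxxxxkkkkkkk

S ⇒ xSk   [S → x S k]
xSk ⇒ xxSkk   [S → x S k]
xxSkk ⇒ xxxSkkk   [S → x S k]
xxxSkkk ⇒ xxxxSkkkk   [S → x S k]
xxxxSkkkk ⇒ xxxxxSkkkkk   [S → x S k]
xxxxxSkkkkk ⇒ xxxxxxSkkkkkk   [S → x S k]
xxxxxxSkkkkkk ⇒ xxxxxxxkkkkkkk   [S → x k]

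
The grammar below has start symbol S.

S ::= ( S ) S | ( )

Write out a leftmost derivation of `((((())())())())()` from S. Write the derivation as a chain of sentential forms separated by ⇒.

S ⇒ (S)S   [S ::= ( S ) S]
(S)S ⇒ ((S)S)S   [S ::= ( S ) S]
((S)S)S ⇒ (((S)S)S)S   [S ::= ( S ) S]
(((S)S)S)S ⇒ ((((S)S)S)S)S   [S ::= ( S ) S]
((((S)S)S)S)S ⇒ ((((())S)S)S)S   [S ::= ( )]
((((())S)S)S)S ⇒ ((((())())S)S)S   [S ::= ( )]
((((())())S)S)S ⇒ ((((())())())S)S   [S ::= ( )]
((((())())())S)S ⇒ ((((())())())())S   [S ::= ( )]
((((())())())())S ⇒ ((((())())())())()   [S ::= ( )]

S ⇒ (S)S ⇒ ((S)S)S ⇒ (((S)S)S)S ⇒ ((((S)S)S)S)S ⇒ ((((())S)S)S)S ⇒ ((((())())S)S)S ⇒ ((((())())())S)S ⇒ ((((())())())())S ⇒ ((((())())())())()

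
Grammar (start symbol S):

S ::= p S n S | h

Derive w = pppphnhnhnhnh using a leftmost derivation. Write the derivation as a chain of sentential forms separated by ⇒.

S ⇒ pSnS ⇒ ppSnSnS ⇒ pppSnSnSnS ⇒ ppppSnSnSnSnS ⇒ pppphnSnSnSnS ⇒ pppphnhnSnSnS ⇒ pppphnhnhnSnS ⇒ pppphnhnhnhnS ⇒ pppphnhnhnhnh

S ⇒ pSnS   [S ::= p S n S]
pSnS ⇒ ppSnSnS   [S ::= p S n S]
ppSnSnS ⇒ pppSnSnSnS   [S ::= p S n S]
pppSnSnSnS ⇒ ppppSnSnSnSnS   [S ::= p S n S]
ppppSnSnSnSnS ⇒ pppphnSnSnSnS   [S ::= h]
pppphnSnSnSnS ⇒ pppphnhnSnSnS   [S ::= h]
pppphnhnSnSnS ⇒ pppphnhnhnSnS   [S ::= h]
pppphnhnhnSnS ⇒ pppphnhnhnhnS   [S ::= h]
pppphnhnhnhnS ⇒ pppphnhnhnhnh   [S ::= h]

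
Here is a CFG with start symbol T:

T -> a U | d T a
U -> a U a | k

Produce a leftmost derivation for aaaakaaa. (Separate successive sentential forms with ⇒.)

T⇒aU⇒aaUa⇒aaaUaa⇒aaaaUaaa⇒aaaakaaa

T ⇒ aU   [T -> a U]
aU ⇒ aaUa   [U -> a U a]
aaUa ⇒ aaaUaa   [U -> a U a]
aaaUaa ⇒ aaaaUaaa   [U -> a U a]
aaaaUaaa ⇒ aaaakaaa   [U -> k]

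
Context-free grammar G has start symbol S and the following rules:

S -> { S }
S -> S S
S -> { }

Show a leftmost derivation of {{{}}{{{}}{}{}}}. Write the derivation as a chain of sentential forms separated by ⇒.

S ⇒ {S} ⇒ {SS} ⇒ {{S}S} ⇒ {{{}}S} ⇒ {{{}}{S}} ⇒ {{{}}{SS}} ⇒ {{{}}{SSS}} ⇒ {{{}}{{S}SS}} ⇒ {{{}}{{{}}SS}} ⇒ {{{}}{{{}}{}S}} ⇒ {{{}}{{{}}{}{}}}

S ⇒ {S}   [S -> { S }]
{S} ⇒ {SS}   [S -> S S]
{SS} ⇒ {{S}S}   [S -> { S }]
{{S}S} ⇒ {{{}}S}   [S -> { }]
{{{}}S} ⇒ {{{}}{S}}   [S -> { S }]
{{{}}{S}} ⇒ {{{}}{SS}}   [S -> S S]
{{{}}{SS}} ⇒ {{{}}{SSS}}   [S -> S S]
{{{}}{SSS}} ⇒ {{{}}{{S}SS}}   [S -> { S }]
{{{}}{{S}SS}} ⇒ {{{}}{{{}}SS}}   [S -> { }]
{{{}}{{{}}SS}} ⇒ {{{}}{{{}}{}S}}   [S -> { }]
{{{}}{{{}}{}S}} ⇒ {{{}}{{{}}{}{}}}   [S -> { }]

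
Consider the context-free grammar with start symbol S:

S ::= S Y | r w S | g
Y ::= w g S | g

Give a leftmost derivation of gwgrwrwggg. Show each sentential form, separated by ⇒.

S ⇒ SY ⇒ gY ⇒ gwgS ⇒ gwgSY ⇒ gwgrwSY ⇒ gwgrwrwSY ⇒ gwgrwrwSYY ⇒ gwgrwrwgYY ⇒ gwgrwrwggY ⇒ gwgrwrwggg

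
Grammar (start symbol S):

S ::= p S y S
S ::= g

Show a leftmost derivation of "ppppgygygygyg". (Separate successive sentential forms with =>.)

S => pSyS   [S ::= p S y S]
pSyS => ppSySyS   [S ::= p S y S]
ppSySyS => pppSySySyS   [S ::= p S y S]
pppSySySyS => ppppSySySySyS   [S ::= p S y S]
ppppSySySySyS => ppppgySySySyS   [S ::= g]
ppppgySySySyS => ppppgygySySyS   [S ::= g]
ppppgygySySyS => ppppgygygySyS   [S ::= g]
ppppgygygySyS => ppppgygygygyS   [S ::= g]
ppppgygygygyS => ppppgygygygyg   [S ::= g]

S=>pSyS=>ppSySyS=>pppSySySyS=>ppppSySySySyS=>ppppgySySySyS=>ppppgygySySyS=>ppppgygygySyS=>ppppgygygygyS=>ppppgygygygyg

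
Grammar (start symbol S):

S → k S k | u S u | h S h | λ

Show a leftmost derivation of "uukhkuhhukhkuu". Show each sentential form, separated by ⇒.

S ⇒ uSu ⇒ uuSuu ⇒ uukSkuu ⇒ uukhShkuu ⇒ uukhkSkhkuu ⇒ uukhkuSukhkuu ⇒ uukhkuhShukhkuu ⇒ uukhkuhhukhkuu

S ⇒ uSu   [S → u S u]
uSu ⇒ uuSuu   [S → u S u]
uuSuu ⇒ uukSkuu   [S → k S k]
uukSkuu ⇒ uukhShkuu   [S → h S h]
uukhShkuu ⇒ uukhkSkhkuu   [S → k S k]
uukhkSkhkuu ⇒ uukhkuSukhkuu   [S → u S u]
uukhkuSukhkuu ⇒ uukhkuhShukhkuu   [S → h S h]
uukhkuhShukhkuu ⇒ uukhkuhhukhkuu   [S → λ]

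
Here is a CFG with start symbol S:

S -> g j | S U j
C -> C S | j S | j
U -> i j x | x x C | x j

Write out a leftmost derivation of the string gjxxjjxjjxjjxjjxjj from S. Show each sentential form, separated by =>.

S => SUj => SUjUj => SUjUjUj => SUjUjUjUj => SUjUjUjUjUj => gjUjUjUjUjUj => gjxxCjUjUjUjUj => gjxxjjUjUjUjUj => gjxxjjxjjUjUjUj => gjxxjjxjjxjjUjUj => gjxxjjxjjxjjxjjUj => gjxxjjxjjxjjxjjxjj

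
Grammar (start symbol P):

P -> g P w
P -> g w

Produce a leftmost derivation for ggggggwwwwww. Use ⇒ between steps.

P⇒gPw⇒ggPww⇒gggPwww⇒ggggPwwww⇒gggggPwwwww⇒ggggggwwwwww

P ⇒ gPw   [P -> g P w]
gPw ⇒ ggPww   [P -> g P w]
ggPww ⇒ gggPwww   [P -> g P w]
gggPwww ⇒ ggggPwwww   [P -> g P w]
ggggPwwww ⇒ gggggPwwwww   [P -> g P w]
gggggPwwwww ⇒ ggggggwwwwww   [P -> g w]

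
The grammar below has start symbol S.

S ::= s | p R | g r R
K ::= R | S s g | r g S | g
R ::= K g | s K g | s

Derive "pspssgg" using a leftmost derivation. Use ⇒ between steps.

S ⇒ pR   [S ::= p R]
pR ⇒ psKg   [R ::= s K g]
psKg ⇒ psSsgg   [K ::= S s g]
psSsgg ⇒ pspRsgg   [S ::= p R]
pspRsgg ⇒ pspssgg   [R ::= s]

S⇒pR⇒psKg⇒psSsgg⇒pspRsgg⇒pspssgg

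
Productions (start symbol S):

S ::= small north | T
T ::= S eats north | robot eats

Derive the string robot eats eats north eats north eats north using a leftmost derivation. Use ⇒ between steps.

S ⇒ T   [S ::= T]
T ⇒ S eats north   [T ::= S eats north]
S eats north ⇒ T eats north   [S ::= T]
T eats north ⇒ S eats north eats north   [T ::= S eats north]
S eats north eats north ⇒ T eats north eats north   [S ::= T]
T eats north eats north ⇒ S eats north eats north eats north   [T ::= S eats north]
S eats north eats north eats north ⇒ T eats north eats north eats north   [S ::= T]
T eats north eats north eats north ⇒ robot eats eats north eats north eats north   [T ::= robot eats]

S ⇒ T ⇒ S eats north ⇒ T eats north ⇒ S eats north eats north ⇒ T eats north eats north ⇒ S eats north eats north eats north ⇒ T eats north eats north eats north ⇒ robot eats eats north eats north eats north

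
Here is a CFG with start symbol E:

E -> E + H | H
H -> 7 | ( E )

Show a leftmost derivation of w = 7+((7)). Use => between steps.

E => E+H   [E -> E + H]
E+H => H+H   [E -> H]
H+H => 7+H   [H -> 7]
7+H => 7+(E)   [H -> ( E )]
7+(E) => 7+(H)   [E -> H]
7+(H) => 7+((E))   [H -> ( E )]
7+((E)) => 7+((H))   [E -> H]
7+((H)) => 7+((7))   [H -> 7]

E => E+H => H+H => 7+H => 7+(E) => 7+(H) => 7+((E)) => 7+((H)) => 7+((7))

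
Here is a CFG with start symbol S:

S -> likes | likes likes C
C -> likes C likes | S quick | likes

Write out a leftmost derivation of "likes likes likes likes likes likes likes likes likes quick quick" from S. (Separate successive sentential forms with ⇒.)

S ⇒ likes likes C ⇒ likes likes S quick ⇒ likes likes likes likes C quick ⇒ likes likes likes likes S quick quick ⇒ likes likes likes likes likes likes C quick quick ⇒ likes likes likes likes likes likes likes C likes quick quick ⇒ likes likes likes likes likes likes likes likes likes quick quick

S ⇒ likes likes C   [S -> likes likes C]
likes likes C ⇒ likes likes S quick   [C -> S quick]
likes likes S quick ⇒ likes likes likes likes C quick   [S -> likes likes C]
likes likes likes likes C quick ⇒ likes likes likes likes S quick quick   [C -> S quick]
likes likes likes likes S quick quick ⇒ likes likes likes likes likes likes C quick quick   [S -> likes likes C]
likes likes likes likes likes likes C quick quick ⇒ likes likes likes likes likes likes likes C likes quick quick   [C -> likes C likes]
likes likes likes likes likes likes likes C likes quick quick ⇒ likes likes likes likes likes likes likes likes likes quick quick   [C -> likes]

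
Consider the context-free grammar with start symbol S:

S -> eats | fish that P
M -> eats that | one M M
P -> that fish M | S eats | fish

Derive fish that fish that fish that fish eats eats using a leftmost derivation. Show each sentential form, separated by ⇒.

S ⇒ fish that P ⇒ fish that S eats ⇒ fish that fish that P eats ⇒ fish that fish that S eats eats ⇒ fish that fish that fish that P eats eats ⇒ fish that fish that fish that fish eats eats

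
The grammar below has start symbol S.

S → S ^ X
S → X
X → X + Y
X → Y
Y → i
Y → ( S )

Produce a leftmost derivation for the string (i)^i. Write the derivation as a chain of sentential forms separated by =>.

S => S^X   [S → S ^ X]
S^X => X^X   [S → X]
X^X => Y^X   [X → Y]
Y^X => (S)^X   [Y → ( S )]
(S)^X => (X)^X   [S → X]
(X)^X => (Y)^X   [X → Y]
(Y)^X => (i)^X   [Y → i]
(i)^X => (i)^Y   [X → Y]
(i)^Y => (i)^i   [Y → i]

S=>S^X=>X^X=>Y^X=>(S)^X=>(X)^X=>(Y)^X=>(i)^X=>(i)^Y=>(i)^i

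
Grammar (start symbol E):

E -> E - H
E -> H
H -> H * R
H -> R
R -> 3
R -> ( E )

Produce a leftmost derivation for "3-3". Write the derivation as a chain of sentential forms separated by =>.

E => E-H   [E -> E - H]
E-H => H-H   [E -> H]
H-H => R-H   [H -> R]
R-H => 3-H   [R -> 3]
3-H => 3-R   [H -> R]
3-R => 3-3   [R -> 3]

E => E-H => H-H => R-H => 3-H => 3-R => 3-3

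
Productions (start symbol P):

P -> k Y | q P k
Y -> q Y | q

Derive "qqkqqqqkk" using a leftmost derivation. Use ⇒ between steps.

P⇒qPk⇒qqPkk⇒qqkYkk⇒qqkqYkk⇒qqkqqYkk⇒qqkqqqYkk⇒qqkqqqqkk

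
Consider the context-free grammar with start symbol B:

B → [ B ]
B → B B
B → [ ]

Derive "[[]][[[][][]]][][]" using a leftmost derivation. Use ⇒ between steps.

B⇒BB⇒BBB⇒[B]BB⇒[[]]BB⇒[[]]BBB⇒[[]][B]BB⇒[[]][[B]]BB⇒[[]][[BB]]BB⇒[[]][[BBB]]BB⇒[[]][[[]BB]]BB⇒[[]][[[][]B]]BB⇒[[]][[[][][]]]BB⇒[[]][[[][][]]][]B⇒[[]][[[][][]]][][]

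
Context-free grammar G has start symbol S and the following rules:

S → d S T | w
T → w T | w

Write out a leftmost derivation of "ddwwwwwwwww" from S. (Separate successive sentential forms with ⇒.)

S ⇒ dST   [S → d S T]
dST ⇒ ddSTT   [S → d S T]
ddSTT ⇒ ddwTT   [S → w]
ddwTT ⇒ ddwwTT   [T → w T]
ddwwTT ⇒ ddwwwT   [T → w]
ddwwwT ⇒ ddwwwwT   [T → w T]
ddwwwwT ⇒ ddwwwwwT   [T → w T]
ddwwwwwT ⇒ ddwwwwwwT   [T → w T]
ddwwwwwwT ⇒ ddwwwwwwwT   [T → w T]
ddwwwwwwwT ⇒ ddwwwwwwwwT   [T → w T]
ddwwwwwwwwT ⇒ ddwwwwwwwww   [T → w]

S⇒dST⇒ddSTT⇒ddwTT⇒ddwwTT⇒ddwwwT⇒ddwwwwT⇒ddwwwwwT⇒ddwwwwwwT⇒ddwwwwwwwT⇒ddwwwwwwwwT⇒ddwwwwwwwww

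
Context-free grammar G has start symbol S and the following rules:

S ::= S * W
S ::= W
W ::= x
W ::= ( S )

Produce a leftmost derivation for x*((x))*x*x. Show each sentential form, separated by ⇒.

S⇒S*W⇒S*W*W⇒S*W*W*W⇒W*W*W*W⇒x*W*W*W⇒x*(S)*W*W⇒x*(W)*W*W⇒x*((S))*W*W⇒x*((W))*W*W⇒x*((x))*W*W⇒x*((x))*x*W⇒x*((x))*x*x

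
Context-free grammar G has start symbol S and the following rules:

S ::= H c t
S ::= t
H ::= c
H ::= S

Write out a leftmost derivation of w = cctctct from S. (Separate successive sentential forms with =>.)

S => Hct => Sct => Hctct => Sctct => Hctctct => cctctct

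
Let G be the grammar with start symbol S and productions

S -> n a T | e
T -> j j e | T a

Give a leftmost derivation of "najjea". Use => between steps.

S => naT   [S -> n a T]
naT => naTa   [T -> T a]
naTa => najjea   [T -> j j e]

S => naT => naTa => najjea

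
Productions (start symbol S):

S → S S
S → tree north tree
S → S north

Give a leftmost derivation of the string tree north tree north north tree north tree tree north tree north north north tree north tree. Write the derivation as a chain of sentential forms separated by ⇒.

S ⇒ S S ⇒ S north S ⇒ S north north S ⇒ S north north north S ⇒ S S north north north S ⇒ S S S north north north S ⇒ S north S S north north north S ⇒ S north north S S north north north S ⇒ tree north tree north north S S north north north S ⇒ tree north tree north north tree north tree S north north north S ⇒ tree north tree north north tree north tree tree north tree north north north S ⇒ tree north tree north north tree north tree tree north tree north north north tree north tree

S ⇒ S S   [S → S S]
S S ⇒ S north S   [S → S north]
S north S ⇒ S north north S   [S → S north]
S north north S ⇒ S north north north S   [S → S north]
S north north north S ⇒ S S north north north S   [S → S S]
S S north north north S ⇒ S S S north north north S   [S → S S]
S S S north north north S ⇒ S north S S north north north S   [S → S north]
S north S S north north north S ⇒ S north north S S north north north S   [S → S north]
S north north S S north north north S ⇒ tree north tree north north S S north north north S   [S → tree north tree]
tree north tree north north S S north north north S ⇒ tree north tree north north tree north tree S north north north S   [S → tree north tree]
tree north tree north north tree north tree S north north north S ⇒ tree north tree north north tree north tree tree north tree north north north S   [S → tree north tree]
tree north tree north north tree north tree tree north tree north north north S ⇒ tree north tree north north tree north tree tree north tree north north north tree north tree   [S → tree north tree]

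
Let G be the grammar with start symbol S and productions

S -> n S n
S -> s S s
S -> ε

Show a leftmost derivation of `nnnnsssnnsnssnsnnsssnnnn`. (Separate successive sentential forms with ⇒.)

S ⇒ nSn   [S -> n S n]
nSn ⇒ nnSnn   [S -> n S n]
nnSnn ⇒ nnnSnnn   [S -> n S n]
nnnSnnn ⇒ nnnnSnnnn   [S -> n S n]
nnnnSnnnn ⇒ nnnnsSsnnnn   [S -> s S s]
nnnnsSsnnnn ⇒ nnnnssSssnnnn   [S -> s S s]
nnnnssSssnnnn ⇒ nnnnsssSsssnnnn   [S -> s S s]
nnnnsssSsssnnnn ⇒ nnnnsssnSnsssnnnn   [S -> n S n]
nnnnsssnSnsssnnnn ⇒ nnnnsssnnSnnsssnnnn   [S -> n S n]
nnnnsssnnSnnsssnnnn ⇒ nnnnsssnnsSsnnsssnnnn   [S -> s S s]
nnnnsssnnsSsnnsssnnnn ⇒ nnnnsssnnsnSnsnnsssnnnn   [S -> n S n]
nnnnsssnnsnSnsnnsssnnnn ⇒ nnnnsssnnsnsSsnsnnsssnnnn   [S -> s S s]
nnnnsssnnsnsSsnsnnsssnnnn ⇒ nnnnsssnnsnssnsnnsssnnnn   [S -> ε]

S⇒nSn⇒nnSnn⇒nnnSnnn⇒nnnnSnnnn⇒nnnnsSsnnnn⇒nnnnssSssnnnn⇒nnnnsssSsssnnnn⇒nnnnsssnSnsssnnnn⇒nnnnsssnnSnnsssnnnn⇒nnnnsssnnsSsnnsssnnnn⇒nnnnsssnnsnSnsnnsssnnnn⇒nnnnsssnnsnsSsnsnnsssnnnn⇒nnnnsssnnsnssnsnnsssnnnn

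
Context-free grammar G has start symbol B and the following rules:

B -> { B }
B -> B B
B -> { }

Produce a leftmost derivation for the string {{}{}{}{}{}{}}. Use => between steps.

B=>{B}=>{BB}=>{BBB}=>{BBBB}=>{BBBBB}=>{BBBBBB}=>{{}BBBBB}=>{{}{}BBBB}=>{{}{}{}BBB}=>{{}{}{}{}BB}=>{{}{}{}{}{}B}=>{{}{}{}{}{}{}}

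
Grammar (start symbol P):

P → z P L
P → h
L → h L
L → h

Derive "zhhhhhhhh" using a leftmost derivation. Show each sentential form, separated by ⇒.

P ⇒ zPL ⇒ zhL ⇒ zhhL ⇒ zhhhL ⇒ zhhhhL ⇒ zhhhhhL ⇒ zhhhhhhL ⇒ zhhhhhhhL ⇒ zhhhhhhhh

P ⇒ zPL   [P → z P L]
zPL ⇒ zhL   [P → h]
zhL ⇒ zhhL   [L → h L]
zhhL ⇒ zhhhL   [L → h L]
zhhhL ⇒ zhhhhL   [L → h L]
zhhhhL ⇒ zhhhhhL   [L → h L]
zhhhhhL ⇒ zhhhhhhL   [L → h L]
zhhhhhhL ⇒ zhhhhhhhL   [L → h L]
zhhhhhhhL ⇒ zhhhhhhhh   [L → h]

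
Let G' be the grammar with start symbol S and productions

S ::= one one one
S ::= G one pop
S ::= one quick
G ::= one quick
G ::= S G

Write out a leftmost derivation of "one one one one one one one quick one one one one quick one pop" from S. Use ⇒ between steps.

S ⇒ G one pop ⇒ S G one pop ⇒ one one one G one pop ⇒ one one one S G one pop ⇒ one one one one one one G one pop ⇒ one one one one one one S G one pop ⇒ one one one one one one one quick G one pop ⇒ one one one one one one one quick S G one pop ⇒ one one one one one one one quick one one one G one pop ⇒ one one one one one one one quick one one one one quick one pop

S ⇒ G one pop   [S ::= G one pop]
G one pop ⇒ S G one pop   [G ::= S G]
S G one pop ⇒ one one one G one pop   [S ::= one one one]
one one one G one pop ⇒ one one one S G one pop   [G ::= S G]
one one one S G one pop ⇒ one one one one one one G one pop   [S ::= one one one]
one one one one one one G one pop ⇒ one one one one one one S G one pop   [G ::= S G]
one one one one one one S G one pop ⇒ one one one one one one one quick G one pop   [S ::= one quick]
one one one one one one one quick G one pop ⇒ one one one one one one one quick S G one pop   [G ::= S G]
one one one one one one one quick S G one pop ⇒ one one one one one one one quick one one one G one pop   [S ::= one one one]
one one one one one one one quick one one one G one pop ⇒ one one one one one one one quick one one one one quick one pop   [G ::= one quick]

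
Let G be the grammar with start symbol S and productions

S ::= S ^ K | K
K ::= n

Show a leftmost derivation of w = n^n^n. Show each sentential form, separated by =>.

S => S^K   [S ::= S ^ K]
S^K => S^K^K   [S ::= S ^ K]
S^K^K => K^K^K   [S ::= K]
K^K^K => n^K^K   [K ::= n]
n^K^K => n^n^K   [K ::= n]
n^n^K => n^n^n   [K ::= n]

S => S^K => S^K^K => K^K^K => n^K^K => n^n^K => n^n^n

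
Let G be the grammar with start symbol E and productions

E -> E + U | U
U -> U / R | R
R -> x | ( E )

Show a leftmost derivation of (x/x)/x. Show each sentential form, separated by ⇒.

E ⇒ U   [E -> U]
U ⇒ U/R   [U -> U / R]
U/R ⇒ R/R   [U -> R]
R/R ⇒ (E)/R   [R -> ( E )]
(E)/R ⇒ (U)/R   [E -> U]
(U)/R ⇒ (U/R)/R   [U -> U / R]
(U/R)/R ⇒ (R/R)/R   [U -> R]
(R/R)/R ⇒ (x/R)/R   [R -> x]
(x/R)/R ⇒ (x/x)/R   [R -> x]
(x/x)/R ⇒ (x/x)/x   [R -> x]

E⇒U⇒U/R⇒R/R⇒(E)/R⇒(U)/R⇒(U/R)/R⇒(R/R)/R⇒(x/R)/R⇒(x/x)/R⇒(x/x)/x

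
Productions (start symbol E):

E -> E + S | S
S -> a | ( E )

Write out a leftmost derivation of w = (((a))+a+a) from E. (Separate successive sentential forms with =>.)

E => S   [E -> S]
S => (E)   [S -> ( E )]
(E) => (E+S)   [E -> E + S]
(E+S) => (E+S+S)   [E -> E + S]
(E+S+S) => (S+S+S)   [E -> S]
(S+S+S) => ((E)+S+S)   [S -> ( E )]
((E)+S+S) => ((S)+S+S)   [E -> S]
((S)+S+S) => (((E))+S+S)   [S -> ( E )]
(((E))+S+S) => (((S))+S+S)   [E -> S]
(((S))+S+S) => (((a))+S+S)   [S -> a]
(((a))+S+S) => (((a))+a+S)   [S -> a]
(((a))+a+S) => (((a))+a+a)   [S -> a]

E => S => (E) => (E+S) => (E+S+S) => (S+S+S) => ((E)+S+S) => ((S)+S+S) => (((E))+S+S) => (((S))+S+S) => (((a))+S+S) => (((a))+a+S) => (((a))+a+a)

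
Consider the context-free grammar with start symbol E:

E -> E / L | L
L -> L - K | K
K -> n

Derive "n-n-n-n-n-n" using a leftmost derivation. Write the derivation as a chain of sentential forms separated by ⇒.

E⇒L⇒L-K⇒L-K-K⇒L-K-K-K⇒L-K-K-K-K⇒L-K-K-K-K-K⇒K-K-K-K-K-K⇒n-K-K-K-K-K⇒n-n-K-K-K-K⇒n-n-n-K-K-K⇒n-n-n-n-K-K⇒n-n-n-n-n-K⇒n-n-n-n-n-n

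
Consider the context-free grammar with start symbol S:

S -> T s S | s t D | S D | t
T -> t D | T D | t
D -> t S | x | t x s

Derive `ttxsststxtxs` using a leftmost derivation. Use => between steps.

S=>TsS=>tDsS=>ttxssS=>ttxssSD=>ttxssTsSD=>ttxsstsSD=>ttxsstsSDD=>ttxsststDD=>ttxsststxD=>ttxsststxtxs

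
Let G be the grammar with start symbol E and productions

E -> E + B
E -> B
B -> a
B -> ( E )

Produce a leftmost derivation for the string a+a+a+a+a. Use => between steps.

E => E+B   [E -> E + B]
E+B => E+B+B   [E -> E + B]
E+B+B => E+B+B+B   [E -> E + B]
E+B+B+B => E+B+B+B+B   [E -> E + B]
E+B+B+B+B => B+B+B+B+B   [E -> B]
B+B+B+B+B => a+B+B+B+B   [B -> a]
a+B+B+B+B => a+a+B+B+B   [B -> a]
a+a+B+B+B => a+a+a+B+B   [B -> a]
a+a+a+B+B => a+a+a+a+B   [B -> a]
a+a+a+a+B => a+a+a+a+a   [B -> a]

E => E+B => E+B+B => E+B+B+B => E+B+B+B+B => B+B+B+B+B => a+B+B+B+B => a+a+B+B+B => a+a+a+B+B => a+a+a+a+B => a+a+a+a+a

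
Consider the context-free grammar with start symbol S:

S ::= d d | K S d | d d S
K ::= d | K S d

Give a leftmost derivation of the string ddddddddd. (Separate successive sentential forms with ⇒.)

S ⇒ KSd   [S ::= K S d]
KSd ⇒ KSdSd   [K ::= K S d]
KSdSd ⇒ dSdSd   [K ::= d]
dSdSd ⇒ ddddSd   [S ::= d d]
ddddSd ⇒ ddddddSd   [S ::= d d S]
ddddddSd ⇒ ddddddddd   [S ::= d d]

S ⇒ KSd ⇒ KSdSd ⇒ dSdSd ⇒ ddddSd ⇒ ddddddSd ⇒ ddddddddd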